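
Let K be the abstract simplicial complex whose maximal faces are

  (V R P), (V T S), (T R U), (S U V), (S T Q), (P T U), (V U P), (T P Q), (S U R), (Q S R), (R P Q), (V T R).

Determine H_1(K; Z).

H_1 = Z_2.

Order the vertices as P < Q < R < S < T < U < V. Listing each simplex with vertices in this order, K has dimension 2 with simplices:

  0-simplices (7): P, Q, R, S, T, U, V
  1-simplices (18): PQ, PR, PT, PU, PV, QR, QS, QT, RS, RT, RU, RV, ST, SU, SV, TU, TV, UV
  2-simplices (12): PQR, PQT, PRV, PTU, PUV, QRS, QST, RSU, RTU, RTV, STV, SUV

Hence C_0 ≅ Z^7, C_1 ≅ Z^18, C_2 ≅ Z^12.

Boundary ∂_1: C_1 → C_0 maps an edge to its endpoints' difference, ∂[p,q] = q − p. For instance
  ∂RV = V − R.
As a 7×18 matrix over Z this has rank 6, with invariant factors (1,1,1,1,1,1).

∂_2: C_2 → C_1 maps a triangle to the signed sum of its edges. For instance
  ∂PUV = UV − PV + PU,
  ∂RSU = SU − RU + RS.
The 18×12 boundary matrix has rank 12 and Smith normal form diag(1,1,1,1,1,1,1,1,1,1,1,2).

Reading off H_k = ker ∂_k / im ∂_{k+1}:

  H_1: rank ker ∂_1 − rank ∂_2 = (18 − 6) − 12 = 0, and ∂_2 has invariant factor 2 > 1, so H_1 = Z_2.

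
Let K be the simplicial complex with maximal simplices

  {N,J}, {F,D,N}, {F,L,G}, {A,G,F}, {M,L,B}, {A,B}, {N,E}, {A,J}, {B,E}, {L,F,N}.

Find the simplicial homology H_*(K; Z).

H_0 ≅ Z,  H_1 ≅ Z^3,  H_2 = 0.

K has 10 vertices, 17 edges, 5 triangles.
rank ∂_0 = 0, rank ∂_1 = 9 ⇒ b_0 = 10 − 0 − 9 = 1; all invariant factors of ∂_1 are 1 so no torsion. So H_0 = Z.
rank ∂_1 = 9, rank ∂_2 = 5 ⇒ b_1 = 17 − 9 − 5 = 3; all invariant factors of ∂_2 are 1 so no torsion. So H_1 = Z^3.
rank ∂_2 = 5, rank ∂_3 = 0 ⇒ b_2 = 5 − 5 − 0 = 0. So H_2 = 0.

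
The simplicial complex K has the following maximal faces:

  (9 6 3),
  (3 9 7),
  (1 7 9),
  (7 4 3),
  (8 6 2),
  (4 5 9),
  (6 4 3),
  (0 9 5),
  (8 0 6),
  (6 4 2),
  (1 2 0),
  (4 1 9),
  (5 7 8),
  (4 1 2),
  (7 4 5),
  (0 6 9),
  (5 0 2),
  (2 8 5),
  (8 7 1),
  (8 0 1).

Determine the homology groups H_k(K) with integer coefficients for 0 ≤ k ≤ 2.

Order the vertices as 0 < 1 < 2 < 3 < 4 < 5 < 6 < 7 < 8 < 9. Listing each simplex with vertices in this order, K has dimension 2 with simplices:

  0-simplices (10): [0], [1], [2], [3], [4], [5], [6], [7], [8], [9]
  1-simplices (30): (30 of them)
  2-simplices (20): (20 of them)

so the chain groups are C_0 ≅ Z^10, C_1 ≅ Z^30, C_2 ≅ Z^20.

Boundary ∂_1: C_1 → C_0 sends each edge [p,q] (with p < q) to q − p. For instance
  ∂[5,9] = [9] − [5].
As a 10×30 matrix over Z this has rank 9, with invariant factors (1,1,1,1,1,1,1,1,1).

Boundary ∂_2: C_2 → C_1 maps a triangle to the signed sum of its edges. For instance
  ∂[1,4,9] = [4,9] − [1,9] + [1,4],
  ∂[0,1,8] = [1,8] − [0,8] + [0,1].
The resulting 30×20 matrix has rank 20, and its Smith normal form has invariant factors (1,1,1,1,1,1,1,1,1,1,1,1,1,1,1,1,1,1,1,2).

From H_k ≅ ker(∂_k) / im(∂_{k+1}) we obtain:

  H_0: rank C_0 − rank ∂_1 = 10 − 9 = 1, and the invariant factors of ∂_1 are all 1, so H_0 = Z.
  H_1: rank ker ∂_1 − rank ∂_2 = (30 − 9) − 20 = 1, and ∂_2 has invariant factor 2 > 1, so H_1 = Z ⊕ Z/2.
  H_2: rank ker ∂_2 − rank ∂_3 = (20 − 20) − 0 = 0, and there is no ∂_3, so H_2 = 0.

H_0 = Z,  H_1 = Z ⊕ Z/2,  H_2 = 0.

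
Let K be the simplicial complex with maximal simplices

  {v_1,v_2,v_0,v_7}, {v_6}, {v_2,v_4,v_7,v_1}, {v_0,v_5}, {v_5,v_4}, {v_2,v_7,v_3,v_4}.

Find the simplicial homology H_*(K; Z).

K has 8 vertices, 14 edges, 10 triangles, 3 3-simplices.
rank ∂_0 = 0, rank ∂_1 = 6 ⇒ b_0 = 8 − 0 − 6 = 2; all invariant factors of ∂_1 are 1 so no torsion. So H_0 ≅ Z^2.
rank ∂_1 = 6, rank ∂_2 = 7 ⇒ b_1 = 14 − 6 − 7 = 1; all invariant factors of ∂_2 are 1 so no torsion. So H_1 ≅ Z.
rank ∂_2 = 7, rank ∂_3 = 3 ⇒ b_2 = 10 − 7 − 3 = 0; all invariant factors of ∂_3 are 1 so no torsion. So H_2 ≅ 0.
rank ∂_3 = 3, rank ∂_4 = 0 ⇒ b_3 = 3 − 3 − 0 = 0. So H_3 ≅ 0.

H_0 ≅ Z^2,  H_1 ≅ Z,  H_2 = 0,  H_3 = 0.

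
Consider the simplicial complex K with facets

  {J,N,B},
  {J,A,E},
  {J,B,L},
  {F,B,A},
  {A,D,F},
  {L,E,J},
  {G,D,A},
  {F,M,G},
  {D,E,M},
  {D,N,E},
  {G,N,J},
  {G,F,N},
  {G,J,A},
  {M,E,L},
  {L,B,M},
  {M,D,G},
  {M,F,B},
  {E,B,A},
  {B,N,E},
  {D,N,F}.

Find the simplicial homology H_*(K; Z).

H_0 = Z,  H_1 = Z × Z/2,  H_2 = 0.

Order the vertices as A < B < D < E < F < G < J < L < M < N. Listing each simplex with vertices in this order, K has dimension 2 with simplices:

  0-simplices (10): A, B, D, E, F, G, J, L, M, N
  1-simplices (30): AB, AD, AE, AF, AG, AJ, BE, BF, BJ, BL, BM, BN, DE, DF, DG, DM, DN, EJ, EL, EM, EN, FG, FM, FN, GJ, GM, GN, JL, JN, LM
  2-simplices (20): ABE, ABF, ADF, ADG, AEJ, AGJ, BEN, BFM, BJL, BJN, BLM, DEM, DEN, DFN, DGM, EJL, ELM, FGM, FGN, GJN

giving chain groups C_0 ≅ Z^10, C_1 ≅ Z^30, C_2 ≅ Z^20.

The boundary map ∂_1: C_1 → C_0 is given by ∂[p,q] = [q] − [p]. For instance
  ∂DM = M − D.
The 10×30 boundary matrix has rank 9 and Smith normal form diag(1,1,1,1,1,1,1,1,1).

The boundary map ∂_2: C_2 → C_1 acts by ∂[p,q,r] = [q,r] − [p,r] + [p,q]. For instance
  ∂FGN = GN − FN + FG,
  ∂ADG = DG − AG + AD.
The resulting 30×20 matrix has rank 20, and its Smith normal form has invariant factors (1,1,1,1,1,1,1,1,1,1,1,1,1,1,1,1,1,1,1,2).

Reading off H_k = ker ∂_k / im ∂_{k+1}:

  H_0: rank C_0 − rank ∂_1 = 10 − 9 = 1, and the invariant factors of ∂_1 are all 1, so H_0 ≅ Z.
  H_1: rank ker ∂_1 − rank ∂_2 = (30 − 9) − 20 = 1, and ∂_2 has invariant factor 2 > 1, so H_1 ≅ Z × Z/2.
  H_2: rank ker ∂_2 − rank ∂_3 = (20 − 20) − 0 = 0, and there is no ∂_3, so H_2 ≅ 0.

As a check, the Euler characteristic is 10 − 30 + 20 = 0, which agrees with 1 − 1 + 0 = 0.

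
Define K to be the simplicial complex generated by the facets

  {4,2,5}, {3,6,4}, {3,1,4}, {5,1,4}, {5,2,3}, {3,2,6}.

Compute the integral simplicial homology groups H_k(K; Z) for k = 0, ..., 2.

H_0 ≅ Z,  H_1 ≅ Z,  H_2 = 0.

We work with the vertex ordering 1 < 2 < 3 < 4 < 5 < 6. The simplices of K, each written with vertices in increasing order, are:

  0-simplices (6): [1], [2], [3], [4], [5], [6]
  1-simplices (12): [1,3], [1,4], [1,5], [2,3], [2,4], [2,5], [2,6], [3,4], [3,5], [3,6], [4,5], [4,6]
  2-simplices (6): [1,3,4], [1,4,5], [2,3,5], [2,3,6], [2,4,5], [3,4,6]

Hence C_0 ≅ Z^6, C_1 ≅ Z^12, C_2 ≅ Z^6.

The boundary map ∂_1: C_1 → C_0 maps an edge to its endpoints' difference, ∂[p,q] = q − p. For instance
  ∂[4,6] = [6] − [4].
This gives a 6×12 integer matrix of rank 5; reducing to Smith normal form yields diagonal entries (1,1,1,1,1).

The boundary map ∂_2: C_2 → C_1 maps a triangle to the signed sum of its edges. For instance
  ∂[2,3,6] = [3,6] − [2,6] + [2,3],
  ∂[2,4,5] = [4,5] − [2,5] + [2,4].
The 12×6 boundary matrix has rank 6 and Smith normal form diag(1,1,1,1,1,1).

Reading off H_k = ker ∂_k / im ∂_{k+1}:

  H_0: rank C_0 − rank ∂_1 = 6 − 5 = 1, and the invariant factors of ∂_1 are all 1, so H_0 ≅ Z.
  H_1: rank ker ∂_1 − rank ∂_2 = (12 − 5) − 6 = 1, and the invariant factors of ∂_2 are all 1, so H_1 ≅ Z.
  H_2: rank ker ∂_2 − rank ∂_3 = (6 − 6) − 0 = 0, and there is no ∂_3, so H_2 ≅ 0.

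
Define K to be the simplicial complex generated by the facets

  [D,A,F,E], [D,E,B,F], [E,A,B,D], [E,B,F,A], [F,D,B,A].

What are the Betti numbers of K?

b_0 = 1, b_1 = 0, b_2 = 0, b_3 = 1.

Order the vertices as A < B < D < E < F. Listing each simplex with vertices in this order, K has dimension 3 with simplices:

  0-simplices (5): A, B, D, E, F
  1-simplices (10): AB, AD, AE, AF, BD, BE, BF, DE, DF, EF
  2-simplices (10): ABD, ABE, ABF, ADE, ADF, AEF, BDE, BDF, BEF, DEF
  3-simplices (5): ABDE, ABDF, ABEF, ADEF, BDEF

Hence C_0 ≅ Z^5, C_1 ≅ Z^10, C_2 ≅ Z^10, C_3 ≅ Z^5.

∂_1: C_1 → C_0 is given by ∂[p,q] = [q] − [p].
The 5×10 boundary matrix has rank 4 and Smith normal form diag(1,1,1,1).

The boundary map ∂_2: C_2 → C_1 maps a triangle to the signed sum of its edges. For instance
  ∂BEF = EF − BF + BE,
  ∂BDE = DE − BE + BD.
The resulting 10×10 matrix has rank 6, and its Smith normal form has invariant factors (1,1,1,1,1,1).

The boundary map ∂_3: C_3 → C_2 sends each 3-simplex σ to the alternating sum Σ_i (−1)^i (σ with its i-th vertex removed). For instance
  ∂ABEF = BEF − AEF + ABF − ABE,
  ∂ABDF = BDF − ADF + ABF − ABD.
The resulting 10×5 matrix has rank 4, and its Smith normal form has invariant factors (1,1,1,1).

Now H_k = ker ∂_k / im ∂_{k+1}, so:

  H_0: rank C_0 − rank ∂_1 = 5 − 4 = 1, and the invariant factors of ∂_1 are all 1, so H_0 = Z.
  H_1: rank ker ∂_1 − rank ∂_2 = (10 − 4) − 6 = 0, and the invariant factors of ∂_2 are all 1, so H_1 = 0.
  H_2: rank ker ∂_2 − rank ∂_3 = (10 − 6) − 4 = 0, and the invariant factors of ∂_3 are all 1, so H_2 = 0.
  H_3: rank ker ∂_3 − rank ∂_4 = (5 − 4) − 0 = 1, and there is no ∂_4, so H_3 = Z.

(K is a triangulation of the 3-sphere S^3.)

Hence the Betti numbers are b_0 = 1, b_1 = 0, b_2 = 0, b_3 = 1.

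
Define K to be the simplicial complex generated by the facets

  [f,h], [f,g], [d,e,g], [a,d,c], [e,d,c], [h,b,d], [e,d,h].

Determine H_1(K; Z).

K has 8 vertices, 13 edges, 5 triangles.
rank ∂_1 = 7, rank ∂_2 = 5 ⇒ b_1 = 13 − 7 − 5 = 1; all invariant factors of ∂_2 are 1 so no torsion. So H_1 ≅ Z.

H_1 = Z.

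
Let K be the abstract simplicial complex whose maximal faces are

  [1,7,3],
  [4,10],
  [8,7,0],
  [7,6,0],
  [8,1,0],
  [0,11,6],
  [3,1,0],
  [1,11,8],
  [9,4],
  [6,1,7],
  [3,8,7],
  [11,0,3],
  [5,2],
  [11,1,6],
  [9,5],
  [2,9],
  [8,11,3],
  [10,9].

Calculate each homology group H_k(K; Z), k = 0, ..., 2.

H_0 ≅ Z^2,  H_1 ≅ Z^2 ⊕ Z/2Z,  H_2 = 0.

Fix the vertex order 0 < 1 < 2 < 3 < 4 < 5 < 6 < 7 < 8 < 9 < 10 < 11 and write every simplex with vertices in increasing order. Then dim K = 2 and the simplices of K are:

  0-simplices (12): [0], [1], [2], [3], [4], [5], [6], [7], [8], [9], [10], [11]
  1-simplices (24): (24 of them)
  2-simplices (12): [0,1,3], [0,1,8], [0,3,11], [0,6,7], [0,6,11], [0,7,8], [1,3,7], [1,6,7], [1,6,11], [1,8,11], [3,7,8], [3,8,11]

giving chain groups C_0 ≅ Z^12, C_1 ≅ Z^24, C_2 ≅ Z^12.

∂_1: C_1 → C_0 sends each edge [p,q] (with p < q) to q − p. For instance
  ∂[2,9] = [9] − [2].
This gives a 12×24 integer matrix of rank 10; reducing to Smith normal form yields diagonal entries (1,1,1,1,1,1,1,1,1,1).

∂_2: C_2 → C_1 maps a triangle to the signed sum of its edges. For instance
  ∂[1,3,7] = [3,7] − [1,7] + [1,3],
  ∂[0,6,7] = [6,7] − [0,7] + [0,6].
The 24×12 boundary matrix has rank 12 and Smith normal form diag(1,1,1,1,1,1,1,1,1,1,1,2).

Reading off H_k = ker ∂_k / im ∂_{k+1}:

  H_0: rank C_0 − rank ∂_1 = 12 − 10 = 2, and the invariant factors of ∂_1 are all 1, so H_0 = Z^2.
  H_1: rank ker ∂_1 − rank ∂_2 = (24 − 10) − 12 = 2, and ∂_2 has invariant factor 2 > 1, so H_1 = Z^2 ⊕ Z/2Z.
  H_2: rank ker ∂_2 − rank ∂_3 = (12 − 12) − 0 = 0, and there is no ∂_3, so H_2 = 0.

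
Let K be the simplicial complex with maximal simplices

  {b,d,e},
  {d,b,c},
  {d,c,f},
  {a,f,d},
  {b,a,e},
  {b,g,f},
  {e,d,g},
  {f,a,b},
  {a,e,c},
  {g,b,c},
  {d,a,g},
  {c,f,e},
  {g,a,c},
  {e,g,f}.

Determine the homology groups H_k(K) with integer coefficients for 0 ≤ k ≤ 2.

H_0 ≅ Z,  H_1 ≅ Z^2,  H_2 ≅ Z.

Fix the vertex order a < b < c < d < e < f < g and write every simplex with vertices in increasing order. Then dim K = 2 and the simplices of K are:

  0-simplices (7): a, b, c, d, e, f, g
  1-simplices (21): ab, ac, ad, ae, af, ag, bc, bd, be, bf, bg, cd, ce, cf, cg, de, df, dg, ef, eg, fg
  2-simplices (14): abe, abf, ace, acg, adf, adg, bcd, bcg, bde, bfg, cdf, cef, deg, efg

Hence C_0 ≅ Z^7, C_1 ≅ Z^21, C_2 ≅ Z^14.

The boundary map ∂_1: C_1 → C_0 maps an edge to its endpoints' difference, ∂[p,q] = q − p.
The resulting 7×21 matrix has rank 6, and its Smith normal form has invariant factors (1,1,1,1,1,1).

The boundary map ∂_2: C_2 → C_1 acts by ∂[p,q,r] = [q,r] − [p,r] + [p,q]. For instance
  ∂deg = eg − dg + de,
  ∂cdf = df − cf + cd.
The 21×14 boundary matrix has rank 13 and Smith normal form diag(1,1,1,1,1,1,1,1,1,1,1,1,1).

From H_k ≅ ker(∂_k) / im(∂_{k+1}) we obtain:

  H_0: rank C_0 − rank ∂_1 = 7 − 6 = 1, and the invariant factors of ∂_1 are all 1, so H_0 = Z.
  H_1: rank ker ∂_1 − rank ∂_2 = (21 − 6) − 13 = 2, and the invariant factors of ∂_2 are all 1, so H_1 = Z^2.
  H_2: rank ker ∂_2 − rank ∂_3 = (14 − 13) − 0 = 1, and there is no ∂_3, so H_2 = Z.

(K is a triangulation of the torus T^2.)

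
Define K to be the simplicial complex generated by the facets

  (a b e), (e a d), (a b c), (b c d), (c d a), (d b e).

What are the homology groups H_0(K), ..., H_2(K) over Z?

H_0 ≅ Z,  H_1 = 0,  H_2 ≅ Z.

Order the vertices as a < b < c < d < e. Listing each simplex with vertices in this order, K has dimension 2 with simplices:

  0-simplices (5): a, b, c, d, e
  1-simplices (9): ab, ac, ad, ae, bc, bd, be, cd, de
  2-simplices (6): abc, abe, acd, ade, bcd, bde

giving chain groups C_0 ≅ Z^5, C_1 ≅ Z^9, C_2 ≅ Z^6.

The boundary map ∂_1: C_1 → C_0 is given by ∂[p,q] = [q] − [p]. For instance
  ∂bd = d − b.
The 5×9 boundary matrix has rank 4 and Smith normal form diag(1,1,1,1).

∂_2: C_2 → C_1 sends each 2-simplex [p,q,r] to [q,r] − [p,r] + [p,q]. For instance
  ∂abe = be − ae + ab,
  ∂bde = de − be + bd.
The 9×6 boundary matrix has rank 5 and Smith normal form diag(1,1,1,1,1).

Computing H_k = (kernel of ∂_k) / (image of ∂_{k+1}):

  H_0: rank C_0 − rank ∂_1 = 5 − 4 = 1, and the invariant factors of ∂_1 are all 1, so H_0 = Z.
  H_1: rank ker ∂_1 − rank ∂_2 = (9 − 4) − 5 = 0, and the invariant factors of ∂_2 are all 1, so H_1 = 0.
  H_2: rank ker ∂_2 − rank ∂_3 = (6 − 5) − 0 = 1, and there is no ∂_3, so H_2 = Z.

As a check, the Euler characteristic is 5 − 9 + 6 = 2, which agrees with 1 − 0 + 1 = 2.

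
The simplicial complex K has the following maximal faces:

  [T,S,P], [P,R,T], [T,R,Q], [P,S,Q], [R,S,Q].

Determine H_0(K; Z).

Order the vertices as P < Q < R < S < T. Listing each simplex with vertices in this order, K has dimension 2 with simplices:

  0-simplices (5): P, Q, R, S, T
  1-simplices (10): PQ, PR, PS, PT, QR, QS, QT, RS, RT, ST
  2-simplices (5): PQS, PRT, PST, QRS, QRT

Hence C_0 ≅ Z^5, C_1 ≅ Z^10, C_2 ≅ Z^5.

∂_1: C_1 → C_0 is given by ∂[p,q] = [q] − [p]. For instance
  ∂PS = S − P.
The 5×10 boundary matrix has rank 4 and Smith normal form diag(1,1,1,1).

Boundary ∂_2: C_2 → C_1 sends each 2-simplex [p,q,r] to [q,r] − [p,r] + [p,q]. For instance
  ∂PQS = QS − PS + PQ,
  ∂QRT = RT − QT + QR.
As a 10×5 matrix over Z this has rank 5, with invariant factors (1,1,1,1,1).

From H_k ≅ ker(∂_k) / im(∂_{k+1}) we obtain:

  H_0: rank C_0 − rank ∂_1 = 5 − 4 = 1, and the invariant factors of ∂_1 are all 1, so H_0 ≅ Z.

(K is a triangulation of the Möbius band.)

H_0 = Z.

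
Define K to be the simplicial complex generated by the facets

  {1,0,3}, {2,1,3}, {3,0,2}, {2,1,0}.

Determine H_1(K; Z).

Fix the vertex order 0 < 1 < 2 < 3 and write every simplex with vertices in increasing order. Then dim K = 2 and the simplices of K are:

  0-simplices (4): [0], [1], [2], [3]
  1-simplices (6): [0,1], [0,2], [0,3], [1,2], [1,3], [2,3]
  2-simplices (4): [0,1,2], [0,1,3], [0,2,3], [1,2,3]

so the chain groups are C_0 ≅ Z^4, C_1 ≅ Z^6, C_2 ≅ Z^4.

The boundary map ∂_1: C_1 → C_0 is given by ∂[p,q] = [q] − [p].
As a 4×6 matrix over Z this has rank 3, with invariant factors (1,1,1).

∂_2: C_2 → C_1 maps a triangle to the signed sum of its edges. For instance
  ∂[0,1,3] = [1,3] − [0,3] + [0,1],
  ∂[0,1,2] = [1,2] − [0,2] + [0,1].
The resulting 6×4 matrix has rank 3, and its Smith normal form has invariant factors (1,1,1).

From H_k ≅ ker(∂_k) / im(∂_{k+1}) we obtain:

  H_1: rank ker ∂_1 − rank ∂_2 = (6 − 3) − 3 = 0, and the invariant factors of ∂_2 are all 1, so H_1 = 0.

H_1 = 0.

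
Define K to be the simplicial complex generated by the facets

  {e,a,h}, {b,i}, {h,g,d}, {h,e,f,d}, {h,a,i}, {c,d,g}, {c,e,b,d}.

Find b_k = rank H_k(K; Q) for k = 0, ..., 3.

Fix the vertex order a < b < c < d < e < f < g < h < i and write every simplex with vertices in increasing order. Then dim K = 3 and the simplices of K are:

  0-simplices (9): a, b, c, d, e, f, g, h, i
  1-simplices (19): ae, ah, ai, bc, bd, be, bi, cd, ce, cg, de, df, dg, dh, ef, eh, fh, gh, hi
  2-simplices (12): aeh, ahi, bcd, bce, bde, cde, cdg, def, deh, dfh, dgh, efh
  3-simplices (2): bcde, defh

giving chain groups C_0 ≅ Z^9, C_1 ≅ Z^19, C_2 ≅ Z^12, C_3 ≅ Z^2.

Boundary ∂_1: C_1 → C_0 maps an edge to its endpoints' difference, ∂[p,q] = q − p.
The 9×19 boundary matrix has rank 8 and Smith normal form diag(1,1,1,1,1,1,1,1).

The boundary map ∂_2: C_2 → C_1 acts by ∂[p,q,r] = [q,r] − [p,r] + [p,q]. For instance
  ∂ahi = hi − ai + ah,
  ∂def = ef − df + de.
As a 19×12 matrix over Z this has rank 10, with invariant factors (1,1,1,1,1,1,1,1,1,1).

∂_3: C_3 → C_2 sends each 3-simplex σ to the alternating sum Σ_i (−1)^i (σ with its i-th vertex removed). For instance
  ∂defh = efh − dfh + deh − def,
  ∂bcde = cde − bde + bce − bcd.
The resulting 12×2 matrix has rank 2, and its Smith normal form has invariant factors (1,1).

Reading off H_k = ker ∂_k / im ∂_{k+1}:

  H_0: rank C_0 − rank ∂_1 = 9 − 8 = 1, and the invariant factors of ∂_1 are all 1, so H_0 ≅ Z.
  H_1: rank ker ∂_1 − rank ∂_2 = (19 − 8) − 10 = 1, and the invariant factors of ∂_2 are all 1, so H_1 ≅ Z.
  H_2: rank ker ∂_2 − rank ∂_3 = (12 − 10) − 2 = 0, and the invariant factors of ∂_3 are all 1, so H_2 ≅ 0.
  H_3: rank ker ∂_3 − rank ∂_4 = (2 − 2) − 0 = 0, and there is no ∂_4, so H_3 ≅ 0.

Hence the Betti numbers are b_0 = 1, b_1 = 1, b_2 = 0, b_3 = 0.

b_0 = 1, b_1 = 1, b_2 = 0, b_3 = 0.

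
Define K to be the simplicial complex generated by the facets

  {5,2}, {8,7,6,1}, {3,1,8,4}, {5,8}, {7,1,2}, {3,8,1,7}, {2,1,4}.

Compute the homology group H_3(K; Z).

Order the vertices as 1 < 2 < 3 < 4 < 5 < 6 < 7 < 8. Listing each simplex with vertices in this order, K has dimension 3 with simplices:

  0-simplices (8): [1], [2], [3], [4], [5], [6], [7], [8]
  1-simplices (17): [1,2], [1,3], [1,4], [1,6], [1,7], [1,8], [2,4], [2,5], [2,7], [3,4], [3,7], [3,8], [4,8], [5,8], [6,7], [6,8], [7,8]
  2-simplices (12): [1,2,4], [1,2,7], [1,3,4], [1,3,7], [1,3,8], [1,4,8], [1,6,7], [1,6,8], [1,7,8], [3,4,8], [3,7,8], [6,7,8]
  3-simplices (3): [1,3,4,8], [1,3,7,8], [1,6,7,8]

Hence C_0 ≅ Z^8, C_1 ≅ Z^17, C_2 ≅ Z^12, C_3 ≅ Z^3.

The boundary map ∂_1: C_1 → C_0 sends each edge [p,q] (with p < q) to q − p.
This gives a 8×17 integer matrix of rank 7; reducing to Smith normal form yields diagonal entries (1,1,1,1,1,1,1).

Boundary ∂_2: C_2 → C_1 acts by ∂[p,q,r] = [q,r] − [p,r] + [p,q]. For instance
  ∂[3,4,8] = [4,8] − [3,8] + [3,4],
  ∂[1,2,4] = [2,4] − [1,4] + [1,2].
The resulting 17×12 matrix has rank 9, and its Smith normal form has invariant factors (1,1,1,1,1,1,1,1,1).

Boundary ∂_3: C_3 → C_2 sends each 3-simplex σ to the alternating sum Σ_i (−1)^i (σ with its i-th vertex removed). For instance
  ∂[1,3,7,8] = [3,7,8] − [1,7,8] + [1,3,8] − [1,3,7],
  ∂[1,3,4,8] = [3,4,8] − [1,4,8] + [1,3,8] − [1,3,4].
The 12×3 boundary matrix has rank 3 and Smith normal form diag(1,1,1).

Now H_k = ker ∂_k / im ∂_{k+1}, so:

  H_3: rank ker ∂_3 − rank ∂_4 = (3 − 3) − 0 = 0, and there is no ∂_4, so H_3 = 0.

H_3 ≅ 0.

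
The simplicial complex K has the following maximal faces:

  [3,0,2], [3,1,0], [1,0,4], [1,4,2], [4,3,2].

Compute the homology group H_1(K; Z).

Take the total order 0 < 1 < 2 < 3 < 4 on the vertex set. Then K (dimension 2) consists of the simplices:

  0-simplices (5): [0], [1], [2], [3], [4]
  1-simplices (10): [0,1], [0,2], [0,3], [0,4], [1,2], [1,3], [1,4], [2,3], [2,4], [3,4]
  2-simplices (5): [0,1,3], [0,1,4], [0,2,3], [1,2,4], [2,3,4]

so the chain groups are C_0 ≅ Z^5, C_1 ≅ Z^10, C_2 ≅ Z^5.

∂_1: C_1 → C_0 is given by ∂[p,q] = [q] − [p].
The 5×10 boundary matrix has rank 4 and Smith normal form diag(1,1,1,1).

Boundary ∂_2: C_2 → C_1 acts by ∂[p,q,r] = [q,r] − [p,r] + [p,q]. For instance
  ∂[2,3,4] = [3,4] − [2,4] + [2,3],
  ∂[0,1,3] = [1,3] − [0,3] + [0,1].
The resulting 10×5 matrix has rank 5, and its Smith normal form has invariant factors (1,1,1,1,1).

From H_k ≅ ker(∂_k) / im(∂_{k+1}) we obtain:

  H_1: rank ker ∂_1 − rank ∂_2 = (10 − 4) − 5 = 1, and the invariant factors of ∂_2 are all 1, so H_1 ≅ Z.

(K is a triangulation of the Möbius band.)

H_1 ≅ Z.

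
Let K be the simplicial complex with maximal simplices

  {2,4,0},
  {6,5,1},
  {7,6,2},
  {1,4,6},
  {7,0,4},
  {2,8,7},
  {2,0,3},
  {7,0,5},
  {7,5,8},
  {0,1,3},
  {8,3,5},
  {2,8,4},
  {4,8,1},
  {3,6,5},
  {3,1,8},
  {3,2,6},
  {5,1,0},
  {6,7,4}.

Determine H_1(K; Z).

H_1 = Z ⊕ Z_2.

Fix the vertex order 0 < 1 < 2 < 3 < 4 < 5 < 6 < 7 < 8 and write every simplex with vertices in increasing order. Then dim K = 2 and the simplices of K are:

  0-simplices (9): [0], [1], [2], [3], [4], [5], [6], [7], [8]
  1-simplices (27): (27 of them)
  2-simplices (18): [0,1,3], [0,1,5], [0,2,3], [0,2,4], [0,4,7], [0,5,7], [1,3,8], [1,4,6], [1,4,8], [1,5,6], [2,3,6], [2,4,8], [2,6,7], [2,7,8], [3,5,6], [3,5,8], [4,6,7], [5,7,8]

so the chain groups are C_0 ≅ Z^9, C_1 ≅ Z^27, C_2 ≅ Z^18.

Boundary ∂_1: C_1 → C_0 is given by ∂[p,q] = [q] − [p]. For instance
  ∂[4,8] = [8] − [4].
This gives a 9×27 integer matrix of rank 8; reducing to Smith normal form yields diagonal entries (1,1,1,1,1,1,1,1).

Boundary ∂_2: C_2 → C_1 maps a triangle to the signed sum of its edges. For instance
  ∂[1,3,8] = [3,8] − [1,8] + [1,3],
  ∂[4,6,7] = [6,7] − [4,7] + [4,6].
As a 27×18 matrix over Z this has rank 18, with invariant factors (1,1,1,1,1,1,1,1,1,1,1,1,1,1,1,1,1,2).

Now H_k = ker ∂_k / im ∂_{k+1}, so:

  H_1: rank ker ∂_1 − rank ∂_2 = (27 − 8) − 18 = 1, and ∂_2 has invariant factor 2 > 1, so H_1 = Z ⊕ Z_2.

(K is a triangulation of the Klein bottle.)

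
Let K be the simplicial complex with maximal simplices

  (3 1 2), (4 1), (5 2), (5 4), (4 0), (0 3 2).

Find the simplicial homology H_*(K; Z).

H_0 = Z,  H_1 = Z^2,  H_2 = 0.

We work with the vertex ordering 0 < 1 < 2 < 3 < 4 < 5. The simplices of K, each written with vertices in increasing order, are:

  0-simplices (6): [0], [1], [2], [3], [4], [5]
  1-simplices (9): [0,2], [0,3], [0,4], [1,2], [1,3], [1,4], [2,3], [2,5], [4,5]
  2-simplices (2): [0,2,3], [1,2,3]

giving chain groups C_0 ≅ Z^6, C_1 ≅ Z^9, C_2 ≅ Z^2.

Boundary ∂_1: C_1 → C_0 is given by ∂[p,q] = [q] − [p].
The 6×9 boundary matrix has rank 5 and Smith normal form diag(1,1,1,1,1).

∂_2: C_2 → C_1 maps a triangle to the signed sum of its edges. For instance
  ∂[1,2,3] = [2,3] − [1,3] + [1,2],
  ∂[0,2,3] = [2,3] − [0,3] + [0,2].
The 9×2 boundary matrix has rank 2 and Smith normal form diag(1,1).

Computing H_k = (kernel of ∂_k) / (image of ∂_{k+1}):

  H_0: rank C_0 − rank ∂_1 = 6 − 5 = 1, and the invariant factors of ∂_1 are all 1, so H_0 ≅ Z.
  H_1: rank ker ∂_1 − rank ∂_2 = (9 − 5) − 2 = 2, and the invariant factors of ∂_2 are all 1, so H_1 ≅ Z^2.
  H_2: rank ker ∂_2 − rank ∂_3 = (2 − 2) − 0 = 0, and there is no ∂_3, so H_2 ≅ 0.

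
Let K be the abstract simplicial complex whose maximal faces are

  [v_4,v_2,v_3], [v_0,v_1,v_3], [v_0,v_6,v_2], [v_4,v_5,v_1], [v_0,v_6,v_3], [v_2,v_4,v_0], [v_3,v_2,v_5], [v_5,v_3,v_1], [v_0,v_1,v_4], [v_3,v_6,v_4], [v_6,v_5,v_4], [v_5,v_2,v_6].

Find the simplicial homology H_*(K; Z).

H_0 ≅ Z,  H_1 ≅ Z/2Z,  H_2 = 0.

We work with the vertex ordering v_0 < v_1 < v_2 < v_3 < v_4 < v_5 < v_6. The simplices of K, each written with vertices in increasing order, are:

  0-simplices (7): [v_0], [v_1], [v_2], [v_3], [v_4], [v_5], [v_6]
  1-simplices (18): (18 of them)
  2-simplices (12): (12 of them)

Hence C_0 ≅ Z^7, C_1 ≅ Z^18, C_2 ≅ Z^12.

The boundary map ∂_1: C_1 → C_0 is given by ∂[p,q] = [q] − [p].
The resulting 7×18 matrix has rank 6, and its Smith normal form has invariant factors (1,1,1,1,1,1).

The boundary map ∂_2: C_2 → C_1 sends each 2-simplex [p,q,r] to [q,r] − [p,r] + [p,q]. For instance
  ∂[v_0,v_3,v_6] = [v_3,v_6] − [v_0,v_6] + [v_0,v_3],
  ∂[v_2,v_5,v_6] = [v_5,v_6] − [v_2,v_6] + [v_2,v_5].
As a 18×12 matrix over Z this has rank 12, with invariant factors (1,1,1,1,1,1,1,1,1,1,1,2).

From H_k ≅ ker(∂_k) / im(∂_{k+1}) we obtain:

  H_0: rank C_0 − rank ∂_1 = 7 − 6 = 1, and the invariant factors of ∂_1 are all 1, so H_0 ≅ Z.
  H_1: rank ker ∂_1 − rank ∂_2 = (18 − 6) − 12 = 0, and ∂_2 has invariant factor 2 > 1, so H_1 ≅ Z/2Z.
  H_2: rank ker ∂_2 − rank ∂_3 = (12 − 12) − 0 = 0, and there is no ∂_3, so H_2 ≅ 0.

(K is a triangulation of the real projective plane RP^2.)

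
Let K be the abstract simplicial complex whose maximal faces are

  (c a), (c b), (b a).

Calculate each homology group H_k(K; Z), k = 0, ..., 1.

H_0 ≅ Z,  H_1 ≅ Z.

We work with the vertex ordering a < b < c. The simplices of K, each written with vertices in increasing order, are:

  0-simplices (3): a, b, c
  1-simplices (3): ab, ac, bc

Hence C_0 ≅ Z^3, C_1 ≅ Z^3.

Boundary ∂_1: C_1 → C_0 sends each edge [p,q] (with p < q) to q − p. For instance
  ∂ab = b − a.
As a 3×3 matrix over Z this has rank 2, with invariant factors (1,1).

Reading off H_k = ker ∂_k / im ∂_{k+1}:

  H_0: rank C_0 − rank ∂_1 = 3 − 2 = 1, and the invariant factors of ∂_1 are all 1, so H_0 = Z.
  H_1: rank ker ∂_1 − rank ∂_2 = (3 − 2) − 0 = 1, and there is no ∂_2, so H_1 = Z.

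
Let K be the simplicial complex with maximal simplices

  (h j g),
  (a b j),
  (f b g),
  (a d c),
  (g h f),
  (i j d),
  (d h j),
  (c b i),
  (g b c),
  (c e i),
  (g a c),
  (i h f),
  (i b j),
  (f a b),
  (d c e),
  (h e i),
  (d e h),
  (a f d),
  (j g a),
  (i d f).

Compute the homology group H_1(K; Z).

H_1 = Z × Z/2.

Fix the vertex order a < b < c < d < e < f < g < h < i < j and write every simplex with vertices in increasing order. Then dim K = 2 and the simplices of K are:

  0-simplices (10): a, b, c, d, e, f, g, h, i, j
  1-simplices (30): ab, ac, ad, af, ag, aj, bc, bf, bg, bi, bj, cd, ce, cg, ci, de, df, dh, di, dj, eh, ei, fg, fh, fi, gh, gj, hi, hj, ij
  2-simplices (20): abf, abj, acd, acg, adf, agj, bcg, bci, bfg, bij, cde, cei, deh, dfi, dhj, dij, ehi, fgh, fhi, ghj

giving chain groups C_0 ≅ Z^10, C_1 ≅ Z^30, C_2 ≅ Z^20.

∂_1: C_1 → C_0 sends each edge [p,q] (with p < q) to q − p. For instance
  ∂eh = h − e.
This gives a 10×30 integer matrix of rank 9; reducing to Smith normal form yields diagonal entries (1,1,1,1,1,1,1,1,1).

The boundary map ∂_2: C_2 → C_1 sends each 2-simplex [p,q,r] to [q,r] − [p,r] + [p,q]. For instance
  ∂acd = cd − ad + ac,
  ∂cei = ei − ci + ce.
This gives a 30×20 integer matrix of rank 20; reducing to Smith normal form yields diagonal entries (1,1,1,1,1,1,1,1,1,1,1,1,1,1,1,1,1,1,1,2).

Computing H_k = (kernel of ∂_k) / (image of ∂_{k+1}):

  H_1: rank ker ∂_1 − rank ∂_2 = (30 − 9) − 20 = 1, and ∂_2 has invariant factor 2 > 1, so H_1 = Z × Z/2.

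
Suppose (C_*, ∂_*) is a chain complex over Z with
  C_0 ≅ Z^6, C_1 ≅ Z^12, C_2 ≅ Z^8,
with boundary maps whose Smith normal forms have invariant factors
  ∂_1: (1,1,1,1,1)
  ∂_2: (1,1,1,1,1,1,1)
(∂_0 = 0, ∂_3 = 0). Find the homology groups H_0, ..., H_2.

H_0: b_0 = 6 − 0 − 5 = 1; torsion from ∂_1 factors > 1: none. So H_0 = Z.
H_1: b_1 = 12 − 5 − 7 = 0; torsion from ∂_2 factors > 1: none. So H_1 = 0.
H_2: b_2 = 8 − 7 − 0 = 1; torsion from ∂_3 factors > 1: none. So H_2 = Z.

H_0 = Z,  H_1 = 0,  H_2 = Z.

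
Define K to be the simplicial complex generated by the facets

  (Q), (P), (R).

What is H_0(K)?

H_0 = Z^3.

We work with the vertex ordering P < Q < R. The simplices of K, each written with vertices in increasing order, are:

  0-simplices (3): P, Q, R

giving chain groups C_0 ≅ Z^3.

From H_k ≅ ker(∂_k) / im(∂_{k+1}) we obtain:

  H_0: rank C_0 − rank ∂_1 = 3 − 0 = 3, and there is no ∂_1, so H_0 ≅ Z^3.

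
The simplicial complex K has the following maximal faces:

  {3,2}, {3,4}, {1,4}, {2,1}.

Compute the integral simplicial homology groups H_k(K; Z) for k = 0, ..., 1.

H_0 = Z,  H_1 = Z.

Take the total order 1 < 2 < 3 < 4 on the vertex set. Then K (dimension 1) consists of the simplices:

  0-simplices (4): [1], [2], [3], [4]
  1-simplices (4): [1,2], [1,4], [2,3], [3,4]

so the chain groups are C_0 ≅ Z^4, C_1 ≅ Z^4.

∂_1: C_1 → C_0 is given by ∂[p,q] = [q] − [p].
As a 4×4 matrix over Z this has rank 3, with invariant factors (1,1,1).

Reading off H_k = ker ∂_k / im ∂_{k+1}:

  H_0: rank C_0 − rank ∂_1 = 4 − 3 = 1, and the invariant factors of ∂_1 are all 1, so H_0 = Z.
  H_1: rank ker ∂_1 − rank ∂_2 = (4 − 3) − 0 = 1, and there is no ∂_2, so H_1 = Z.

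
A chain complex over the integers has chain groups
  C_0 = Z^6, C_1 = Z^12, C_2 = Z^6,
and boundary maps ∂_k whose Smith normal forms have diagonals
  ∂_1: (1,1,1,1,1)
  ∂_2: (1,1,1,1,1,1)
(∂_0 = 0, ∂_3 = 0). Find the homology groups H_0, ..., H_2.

H_0 ≅ Z,  H_1 ≅ Z,  H_2 = 0.

H_0: b_0 = 6 − 0 − 5 = 1; torsion from ∂_1 factors > 1: none. So H_0 ≅ Z.
H_1: b_1 = 12 − 5 − 6 = 1; torsion from ∂_2 factors > 1: none. So H_1 ≅ Z.
H_2: b_2 = 6 − 6 − 0 = 0; torsion from ∂_3 factors > 1: none. So H_2 ≅ 0.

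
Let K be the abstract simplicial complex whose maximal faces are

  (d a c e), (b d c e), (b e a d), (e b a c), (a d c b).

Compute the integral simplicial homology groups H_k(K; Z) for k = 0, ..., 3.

K has 5 vertices, 10 edges, 10 triangles, 5 3-simplices.
rank ∂_0 = 0, rank ∂_1 = 4 ⇒ b_0 = 5 − 0 − 4 = 1; all invariant factors of ∂_1 are 1 so no torsion. So H_0 ≅ Z.
rank ∂_1 = 4, rank ∂_2 = 6 ⇒ b_1 = 10 − 4 − 6 = 0; all invariant factors of ∂_2 are 1 so no torsion. So H_1 ≅ 0.
rank ∂_2 = 6, rank ∂_3 = 4 ⇒ b_2 = 10 − 6 − 4 = 0; all invariant factors of ∂_3 are 1 so no torsion. So H_2 ≅ 0.
rank ∂_3 = 4, rank ∂_4 = 0 ⇒ b_3 = 5 − 4 − 0 = 1. So H_3 ≅ Z.

H_0 ≅ Z,  H_1 = 0,  H_2 = 0,  H_3 ≅ Z.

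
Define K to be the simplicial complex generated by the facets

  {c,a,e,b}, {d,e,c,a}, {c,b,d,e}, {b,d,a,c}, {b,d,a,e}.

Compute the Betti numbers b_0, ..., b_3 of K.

We work with the vertex ordering a < b < c < d < e. The simplices of K, each written with vertices in increasing order, are:

  0-simplices (5): a, b, c, d, e
  1-simplices (10): ab, ac, ad, ae, bc, bd, be, cd, ce, de
  2-simplices (10): abc, abd, abe, acd, ace, ade, bcd, bce, bde, cde
  3-simplices (5): abcd, abce, abde, acde, bcde

Hence C_0 ≅ Z^5, C_1 ≅ Z^10, C_2 ≅ Z^10, C_3 ≅ Z^5.

Boundary ∂_1: C_1 → C_0 maps an edge to its endpoints' difference, ∂[p,q] = q − p. For instance
  ∂ac = c − a.
The 5×10 boundary matrix has rank 4 and Smith normal form diag(1,1,1,1).

The boundary map ∂_2: C_2 → C_1 acts by ∂[p,q,r] = [q,r] − [p,r] + [p,q]. For instance
  ∂ace = ce − ae + ac,
  ∂bcd = cd − bd + bc.
As a 10×10 matrix over Z this has rank 6, with invariant factors (1,1,1,1,1,1).

The boundary map ∂_3: C_3 → C_2 sends each 3-simplex σ to the alternating sum Σ_i (−1)^i (σ with its i-th vertex removed). For instance
  ∂abcd = bcd − acd + abd − abc,
  ∂abde = bde − ade + abe − abd.
As a 10×5 matrix over Z this has rank 4, with invariant factors (1,1,1,1).

From H_k ≅ ker(∂_k) / im(∂_{k+1}) we obtain:

  H_0: rank C_0 − rank ∂_1 = 5 − 4 = 1, and the invariant factors of ∂_1 are all 1, so H_0 = Z.
  H_1: rank ker ∂_1 − rank ∂_2 = (10 − 4) − 6 = 0, and the invariant factors of ∂_2 are all 1, so H_1 = 0.
  H_2: rank ker ∂_2 − rank ∂_3 = (10 − 6) − 4 = 0, and the invariant factors of ∂_3 are all 1, so H_2 = 0.
  H_3: rank ker ∂_3 − rank ∂_4 = (5 − 4) − 0 = 1, and there is no ∂_4, so H_3 = Z.

(K is a triangulation of the 3-sphere S^3.)

Hence the Betti numbers are b_0 = 1, b_1 = 0, b_2 = 0, b_3 = 1.

b_0 = 1, b_1 = 0, b_2 = 0, b_3 = 1.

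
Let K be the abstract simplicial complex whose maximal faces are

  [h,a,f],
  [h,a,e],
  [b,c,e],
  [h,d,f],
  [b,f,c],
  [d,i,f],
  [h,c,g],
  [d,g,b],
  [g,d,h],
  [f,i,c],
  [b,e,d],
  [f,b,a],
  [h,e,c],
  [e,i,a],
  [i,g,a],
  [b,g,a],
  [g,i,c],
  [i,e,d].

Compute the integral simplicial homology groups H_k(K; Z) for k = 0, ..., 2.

H_0 = Z,  H_1 = Z^2,  H_2 = Z.

We work with the vertex ordering a < b < c < d < e < f < g < h < i. The simplices of K, each written with vertices in increasing order, are:

  0-simplices (9): a, b, c, d, e, f, g, h, i
  1-simplices (27): ab, ae, af, ag, ah, ai, bc, bd, be, bf, bg, ce, cf, cg, ch, ci, de, df, dg, dh, di, eh, ei, fh, fi, gh, gi
  2-simplices (18): abf, abg, aeh, aei, afh, agi, bce, bcf, bde, bdg, ceh, cfi, cgh, cgi, dei, dfh, dfi, dgh

giving chain groups C_0 ≅ Z^9, C_1 ≅ Z^27, C_2 ≅ Z^18.

∂_1: C_1 → C_0 maps an edge to its endpoints' difference, ∂[p,q] = q − p.
This gives a 9×27 integer matrix of rank 8; reducing to Smith normal form yields diagonal entries (1,1,1,1,1,1,1,1).

Boundary ∂_2: C_2 → C_1 acts by ∂[p,q,r] = [q,r] − [p,r] + [p,q]. For instance
  ∂afh = fh − ah + af,
  ∂ceh = eh − ch + ce.
This gives a 27×18 integer matrix of rank 17; reducing to Smith normal form yields diagonal entries (1,1,1,1,1,1,1,1,1,1,1,1,1,1,1,1,1).

From H_k ≅ ker(∂_k) / im(∂_{k+1}) we obtain:

  H_0: rank C_0 − rank ∂_1 = 9 − 8 = 1, and the invariant factors of ∂_1 are all 1, so H_0 ≅ Z.
  H_1: rank ker ∂_1 − rank ∂_2 = (27 − 8) − 17 = 2, and the invariant factors of ∂_2 are all 1, so H_1 ≅ Z^2.
  H_2: rank ker ∂_2 − rank ∂_3 = (18 − 17) − 0 = 1, and there is no ∂_3, so H_2 ≅ Z.

(K is a triangulation of the torus T^2.)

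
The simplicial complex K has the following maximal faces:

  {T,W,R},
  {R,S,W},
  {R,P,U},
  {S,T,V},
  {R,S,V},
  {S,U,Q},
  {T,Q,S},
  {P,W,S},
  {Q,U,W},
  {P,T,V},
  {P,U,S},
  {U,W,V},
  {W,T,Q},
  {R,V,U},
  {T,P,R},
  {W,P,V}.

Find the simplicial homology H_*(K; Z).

H_0 ≅ Z,  H_1 ≅ Z^2,  H_2 ≅ Z.

Fix the vertex order P < Q < R < S < T < U < V < W and write every simplex with vertices in increasing order. Then dim K = 2 and the simplices of K are:

  0-simplices (8): P, Q, R, S, T, U, V, W
  1-simplices (24): PR, PS, PT, PU, PV, PW, QS, QT, QU, QW, RS, RT, RU, RV, RW, ST, SU, SV, SW, TV, TW, UV, UW, VW
  2-simplices (16): PRT, PRU, PSU, PSW, PTV, PVW, QST, QSU, QTW, QUW, RSV, RSW, RTW, RUV, STV, UVW

giving chain groups C_0 ≅ Z^8, C_1 ≅ Z^24, C_2 ≅ Z^16.

Boundary ∂_1: C_1 → C_0 sends each edge [p,q] (with p < q) to q − p.
As a 8×24 matrix over Z this has rank 7, with invariant factors (1,1,1,1,1,1,1).

The boundary map ∂_2: C_2 → C_1 acts by ∂[p,q,r] = [q,r] − [p,r] + [p,q]. For instance
  ∂QST = ST − QT + QS,
  ∂RSW = SW − RW + RS.
The 24×16 boundary matrix has rank 15 and Smith normal form diag(1,1,1,1,1,1,1,1,1,1,1,1,1,1,1).

Reading off H_k = ker ∂_k / im ∂_{k+1}:

  H_0: rank C_0 − rank ∂_1 = 8 − 7 = 1, and the invariant factors of ∂_1 are all 1, so H_0 ≅ Z.
  H_1: rank ker ∂_1 − rank ∂_2 = (24 − 7) − 15 = 2, and the invariant factors of ∂_2 are all 1, so H_1 ≅ Z^2.
  H_2: rank ker ∂_2 − rank ∂_3 = (16 − 15) − 0 = 1, and there is no ∂_3, so H_2 ≅ Z.

As a check, the Euler characteristic is 8 − 24 + 16 = 0, which agrees with 1 − 2 + 1 = 0.
(K is a triangulation of the torus T^2.)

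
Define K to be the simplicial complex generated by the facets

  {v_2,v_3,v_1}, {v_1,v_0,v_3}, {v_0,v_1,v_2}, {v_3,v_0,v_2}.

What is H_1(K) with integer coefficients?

We work with the vertex ordering v_0 < v_1 < v_2 < v_3. The simplices of K, each written with vertices in increasing order, are:

  0-simplices (4): [v_0], [v_1], [v_2], [v_3]
  1-simplices (6): [v_0,v_1], [v_0,v_2], [v_0,v_3], [v_1,v_2], [v_1,v_3], [v_2,v_3]
  2-simplices (4): [v_0,v_1,v_2], [v_0,v_1,v_3], [v_0,v_2,v_3], [v_1,v_2,v_3]

giving chain groups C_0 ≅ Z^4, C_1 ≅ Z^6, C_2 ≅ Z^4.

∂_1: C_1 → C_0 maps an edge to its endpoints' difference, ∂[p,q] = q − p.
The 4×6 boundary matrix has rank 3 and Smith normal form diag(1,1,1).

Boundary ∂_2: C_2 → C_1 acts by ∂[p,q,r] = [q,r] − [p,r] + [p,q]. For instance
  ∂[v_0,v_1,v_3] = [v_1,v_3] − [v_0,v_3] + [v_0,v_1],
  ∂[v_0,v_1,v_2] = [v_1,v_2] − [v_0,v_2] + [v_0,v_1].
As a 6×4 matrix over Z this has rank 3, with invariant factors (1,1,1).

Reading off H_k = ker ∂_k / im ∂_{k+1}:

  H_1: rank ker ∂_1 − rank ∂_2 = (6 − 3) − 3 = 0, and the invariant factors of ∂_2 are all 1, so H_1 = 0.

(K is a triangulation of the 2-sphere S^2.)

H_1 ≅ 0.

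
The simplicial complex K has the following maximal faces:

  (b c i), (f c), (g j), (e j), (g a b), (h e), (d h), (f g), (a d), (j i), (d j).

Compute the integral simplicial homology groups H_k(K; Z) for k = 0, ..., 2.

We work with the vertex ordering a < b < c < d < e < f < g < h < i < j. The simplices of K, each written with vertices in increasing order, are:

  0-simplices (10): a, b, c, d, e, f, g, h, i, j
  1-simplices (15): ab, ad, ag, bc, bg, bi, cf, ci, dh, dj, eh, ej, fg, gj, ij
  2-simplices (2): abg, bci

Hence C_0 ≅ Z^10, C_1 ≅ Z^15, C_2 ≅ Z^2.

Boundary ∂_1: C_1 → C_0 maps an edge to its endpoints' difference, ∂[p,q] = q − p. For instance
  ∂gj = j − g.
This gives a 10×15 integer matrix of rank 9; reducing to Smith normal form yields diagonal entries (1,1,1,1,1,1,1,1,1).

Boundary ∂_2: C_2 → C_1 maps a triangle to the signed sum of its edges. For instance
  ∂bci = ci − bi + bc,
  ∂abg = bg − ag + ab.
As a 15×2 matrix over Z this has rank 2, with invariant factors (1,1).

Reading off H_k = ker ∂_k / im ∂_{k+1}:

  H_0: rank C_0 − rank ∂_1 = 10 − 9 = 1, and the invariant factors of ∂_1 are all 1, so H_0 ≅ Z.
  H_1: rank ker ∂_1 − rank ∂_2 = (15 − 9) − 2 = 4, and the invariant factors of ∂_2 are all 1, so H_1 ≅ Z^4.
  H_2: rank ker ∂_2 − rank ∂_3 = (2 − 2) − 0 = 0, and there is no ∂_3, so H_2 ≅ 0.

H_0 = Z,  H_1 = Z^4,  H_2 = 0.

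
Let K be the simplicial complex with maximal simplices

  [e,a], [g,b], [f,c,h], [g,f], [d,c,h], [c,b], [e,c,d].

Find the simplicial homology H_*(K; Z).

H_0 ≅ Z,  H_1 ≅ Z,  H_2 = 0.

K has 8 vertices, 11 edges, 3 triangles.
rank ∂_0 = 0, rank ∂_1 = 7 ⇒ b_0 = 8 − 0 − 7 = 1; all invariant factors of ∂_1 are 1 so no torsion. So H_0 ≅ Z.
rank ∂_1 = 7, rank ∂_2 = 3 ⇒ b_1 = 11 − 7 − 3 = 1; all invariant factors of ∂_2 are 1 so no torsion. So H_1 ≅ Z.
rank ∂_2 = 3, rank ∂_3 = 0 ⇒ b_2 = 3 − 3 − 0 = 0. So H_2 ≅ 0.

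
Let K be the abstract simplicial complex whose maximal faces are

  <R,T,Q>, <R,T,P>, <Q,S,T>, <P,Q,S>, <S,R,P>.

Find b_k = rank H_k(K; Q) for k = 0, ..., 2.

b_0 = 1, b_1 = 1, b_2 = 0.

Order the vertices as P < Q < R < S < T. Listing each simplex with vertices in this order, K has dimension 2 with simplices:

  0-simplices (5): P, Q, R, S, T
  1-simplices (10): PQ, PR, PS, PT, QR, QS, QT, RS, RT, ST
  2-simplices (5): PQS, PRS, PRT, QRT, QST

so the chain groups are C_0 ≅ Z^5, C_1 ≅ Z^10, C_2 ≅ Z^5.

∂_1: C_1 → C_0 is given by ∂[p,q] = [q] − [p]. For instance
  ∂QS = S − Q.
As a 5×10 matrix over Z this has rank 4, with invariant factors (1,1,1,1).

Boundary ∂_2: C_2 → C_1 maps a triangle to the signed sum of its edges. For instance
  ∂PQS = QS − PS + PQ,
  ∂QST = ST − QT + QS.
This gives a 10×5 integer matrix of rank 5; reducing to Smith normal form yields diagonal entries (1,1,1,1,1).

Reading off H_k = ker ∂_k / im ∂_{k+1}:

  H_0: rank C_0 − rank ∂_1 = 5 − 4 = 1, and the invariant factors of ∂_1 are all 1, so H_0 ≅ Z.
  H_1: rank ker ∂_1 − rank ∂_2 = (10 − 4) − 5 = 1, and the invariant factors of ∂_2 are all 1, so H_1 ≅ Z.
  H_2: rank ker ∂_2 − rank ∂_3 = (5 − 5) − 0 = 0, and there is no ∂_3, so H_2 ≅ 0.

Hence the Betti numbers are b_0 = 1, b_1 = 1, b_2 = 0.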